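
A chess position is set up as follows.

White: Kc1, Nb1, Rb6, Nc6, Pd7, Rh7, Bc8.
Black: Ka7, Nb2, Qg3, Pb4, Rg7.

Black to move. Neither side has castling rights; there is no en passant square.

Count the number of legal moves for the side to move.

2

Black to move; king on a7.
In check: yes, from the white knight on c6.
Legal moves: Ka8, Kxb6.
Count: 2.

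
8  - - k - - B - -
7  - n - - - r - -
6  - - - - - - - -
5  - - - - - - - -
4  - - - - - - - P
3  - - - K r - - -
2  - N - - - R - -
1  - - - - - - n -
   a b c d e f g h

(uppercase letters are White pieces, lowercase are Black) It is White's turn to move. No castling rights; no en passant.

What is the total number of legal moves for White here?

White to move; king on d3.
In check: yes, from the black rook on e3.
Legal moves: Kd4, Kc4, Kxe3, Kd2, Kc2.
Count: 5.

5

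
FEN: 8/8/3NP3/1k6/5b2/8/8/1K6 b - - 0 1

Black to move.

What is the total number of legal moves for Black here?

8

Black to move; king on b5.
In check: yes, from the white knight on d6.
Legal moves: Kc6, Kb6, Ka6, Kc5, Ka5, Kb4, Ka4, Bxd6.
Count: 8.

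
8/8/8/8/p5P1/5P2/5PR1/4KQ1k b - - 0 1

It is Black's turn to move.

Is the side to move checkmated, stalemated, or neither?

Black to move; black king on h1.
In check: yes, from the white queen on f1.
King squares — g1: attacked by Qf1; g2: attacked by Qf1; h2: attacked by Rg2.
Legal moves for Black: none.
In check with no legal moves → checkmate.

checkmate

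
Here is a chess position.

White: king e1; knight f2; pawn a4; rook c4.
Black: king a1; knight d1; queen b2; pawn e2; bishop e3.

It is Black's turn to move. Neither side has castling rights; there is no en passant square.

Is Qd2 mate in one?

After Qd2: white king on e1; in check: yes, from the black queen on d2.
King squares — d1: attacked by Qd2; f1: attacked by Pe2; d2: attacked by Be3; e2: attacked by Qd2; f2: own knight.
White has no legal moves → checkmate.

yes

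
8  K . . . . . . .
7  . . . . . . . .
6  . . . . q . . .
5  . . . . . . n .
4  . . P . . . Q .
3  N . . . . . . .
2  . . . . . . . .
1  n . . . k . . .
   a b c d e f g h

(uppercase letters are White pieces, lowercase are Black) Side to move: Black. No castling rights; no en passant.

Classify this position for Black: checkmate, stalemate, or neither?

neither

Black to move; black king on e1.
In check: no.
Legal moves for Black include: Qg8+, Qe8+, Qc8+, Qf7, Qe7, Qd7, Qh6, Qg6, Qf6, Qd6, Qc6+, Qb6, Qa6+, Qf5, Qe5, Qd5+, Qxg4, Qe4+, ... (list truncated; more exist).
Black has legal moves and is not in check → neither.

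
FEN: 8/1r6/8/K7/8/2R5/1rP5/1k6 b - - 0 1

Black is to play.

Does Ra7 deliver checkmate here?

After Ra7: white king on a5; in check: yes, from the black rook on a7.
King squares — a4: attacked by Ra7; b4: attacked by Rb2; b5: attacked by Rb2; a6: attacked by Ra7; b6: attacked by Rb2.
White has no legal moves → checkmate.

yes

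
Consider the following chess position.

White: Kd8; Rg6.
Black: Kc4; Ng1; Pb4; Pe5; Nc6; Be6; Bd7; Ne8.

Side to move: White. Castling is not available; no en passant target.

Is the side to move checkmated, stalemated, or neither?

checkmate

White to move; white king on d8.
In check: yes, from the black knight on c6.
King squares — c7: attacked by Ne8; d7: attacked by Be6; e7: attacked by Nc6; c8: attacked by Bd7; e8: attacked by Bd7.
Legal moves for White: none.
In check with no legal moves → checkmate.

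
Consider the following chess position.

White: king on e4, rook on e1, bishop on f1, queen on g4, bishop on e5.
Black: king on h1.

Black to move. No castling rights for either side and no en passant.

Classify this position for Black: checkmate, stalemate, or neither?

Black to move; black king on h1.
In check: no.
King squares — g1: attacked by Qg4; g2: attacked by Bf1; h2: attacked by Be5.
Legal moves for Black: none.
Not in check and no legal moves → stalemate.

stalemate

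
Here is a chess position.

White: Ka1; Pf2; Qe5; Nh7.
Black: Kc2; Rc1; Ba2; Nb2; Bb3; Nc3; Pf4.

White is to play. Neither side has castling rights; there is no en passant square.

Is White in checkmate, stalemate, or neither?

White to move; white king on a1.
In check: yes, from the black rook on c1.
King squares — b1: attacked by Rc1; a2: attacked by Bb3; b2: attacked by Kc2.
Legal moves for White: none.
In check with no legal moves → checkmate.

checkmate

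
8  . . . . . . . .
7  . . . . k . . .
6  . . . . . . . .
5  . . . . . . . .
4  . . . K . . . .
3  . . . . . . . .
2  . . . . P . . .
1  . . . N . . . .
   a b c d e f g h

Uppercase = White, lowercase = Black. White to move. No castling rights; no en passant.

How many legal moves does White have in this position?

White to move; king on d4.
In check: no.
Legal moves: Ke5, Kd5, Kc5, Ke4, Kc4, Ke3, Kd3, Kc3, Ne3, Nc3, Nf2, Nb2, e3, e4.
Count: 14.

14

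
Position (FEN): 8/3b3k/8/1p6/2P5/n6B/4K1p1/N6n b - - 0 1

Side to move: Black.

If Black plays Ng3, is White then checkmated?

no

After Ng3: white king on e2; in check: yes, from the black knight on g3.
White has 7 legal replies: Kf3, Ke3, Kd3, Kf2, Kd2, Ke1, Kd1.
In check but a legal move exists → not checkmate.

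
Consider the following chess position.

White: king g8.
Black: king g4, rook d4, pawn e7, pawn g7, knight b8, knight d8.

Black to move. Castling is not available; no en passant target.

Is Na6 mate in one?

no

After Na6: white king on g8; in check: no.
White is not in check, so this cannot be checkmate.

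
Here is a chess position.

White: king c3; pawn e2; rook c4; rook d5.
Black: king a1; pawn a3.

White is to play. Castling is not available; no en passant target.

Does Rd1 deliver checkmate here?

no

After Rd1: black king on a1; in check: yes, from the white rook on d1.
Black has 1 legal reply: Ka2.
In check but a legal move exists → not checkmate.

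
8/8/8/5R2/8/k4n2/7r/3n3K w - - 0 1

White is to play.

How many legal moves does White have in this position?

0

White to move; king on h1.
In check: yes, from the black rook on h2.
Legal moves: none.
Count: 0.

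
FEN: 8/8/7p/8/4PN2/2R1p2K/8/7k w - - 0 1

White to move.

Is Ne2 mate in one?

After Ne2: black king on h1; in check: no.
Black is not in check, so this cannot be checkmate.

no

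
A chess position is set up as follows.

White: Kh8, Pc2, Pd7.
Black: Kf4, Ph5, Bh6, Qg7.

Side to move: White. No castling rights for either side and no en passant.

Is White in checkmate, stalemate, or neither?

checkmate

White to move; white king on h8.
In check: yes, from the black queen on g7.
King squares — g7: attacked by Bh6; h7: attacked by Qg7; g8: attacked by Qg7.
Legal moves for White: none.
In check with no legal moves → checkmate.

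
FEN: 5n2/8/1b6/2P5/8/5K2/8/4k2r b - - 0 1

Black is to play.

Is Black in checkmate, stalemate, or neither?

Black to move; black king on e1.
In check: no.
Legal moves for Black include: Nh7, Nd7, Ng6, Ne6, Bd8, Bc7, Ba7, Bxc5, Ba5, Rh8, Rh7, Rh6, Rh5, Rh4, Rh3+, Rh2, Rg1, Rf1+, ... (list truncated; more exist).
Black has legal moves and is not in check → neither.

neither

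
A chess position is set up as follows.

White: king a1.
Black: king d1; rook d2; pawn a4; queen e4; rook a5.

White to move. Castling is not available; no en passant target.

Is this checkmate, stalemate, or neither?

White to move; white king on a1.
In check: no.
King squares — b1: attacked by Qe4; a2: attacked by Rd2; b2: attacked by Rd2.
Legal moves for White: none.
Not in check and no legal moves → stalemate.

stalemate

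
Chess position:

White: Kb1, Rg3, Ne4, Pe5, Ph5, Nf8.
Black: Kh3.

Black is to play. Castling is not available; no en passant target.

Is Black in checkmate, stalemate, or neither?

Black to move; black king on h3.
In check: yes, from the white rook on g3.
King squares — g2: attacked by Rg3; h2: available; g3: attacked by Ne4; g4: attacked by Rg3; h4: available.
Legal moves for Black: Kh4, Kh2.
Black is in check but has 2 legal moves → neither.

neither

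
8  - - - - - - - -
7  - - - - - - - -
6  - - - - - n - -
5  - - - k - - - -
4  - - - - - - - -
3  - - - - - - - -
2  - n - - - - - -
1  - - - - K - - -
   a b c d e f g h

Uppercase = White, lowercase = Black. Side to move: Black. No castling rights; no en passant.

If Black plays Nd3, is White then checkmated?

no

After Nd3: white king on e1; in check: yes, from the black knight on d3.
White has 4 legal replies: Ke2, Kd2, Kf1, Kd1.
In check but a legal move exists → not checkmate.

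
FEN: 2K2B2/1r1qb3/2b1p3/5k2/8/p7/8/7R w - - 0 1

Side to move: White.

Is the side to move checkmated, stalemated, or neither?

checkmate

White to move; white king on c8.
In check: yes, from the black queen on d7.
King squares — b7: attacked by Bc6; c7: attacked by Rb7; d7: attacked by Bc6; b8: attacked by Rb7; d8: attacked by Qd7.
Legal moves for White: none.
In check with no legal moves → checkmate.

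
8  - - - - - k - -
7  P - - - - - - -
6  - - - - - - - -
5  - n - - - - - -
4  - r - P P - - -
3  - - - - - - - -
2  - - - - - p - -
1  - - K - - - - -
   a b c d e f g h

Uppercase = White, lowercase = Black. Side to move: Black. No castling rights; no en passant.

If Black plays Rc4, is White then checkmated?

After Rc4: white king on c1; in check: yes, from the black rook on c4.
White has 4 legal replies: Kd2, Kb2, Kd1, Kb1.
In check but a legal move exists → not checkmate.

no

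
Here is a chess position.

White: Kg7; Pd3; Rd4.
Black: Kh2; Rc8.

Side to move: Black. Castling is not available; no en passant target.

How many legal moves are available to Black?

19

Black to move; king on h2.
In check: no.
Legal moves: Rh8, Rg8+, Rf8, Re8, Rd8, Rb8, Ra8, Rc7+, Rc6, Rc5, Rc4, Rc3, Rc2, Rc1, Kh3, Kg3, Kg2, Kh1, Kg1.
Count: 19.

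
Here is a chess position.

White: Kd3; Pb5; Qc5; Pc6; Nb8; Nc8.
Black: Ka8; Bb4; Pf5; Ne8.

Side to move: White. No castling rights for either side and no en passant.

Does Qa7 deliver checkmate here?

After Qa7: black king on a8; in check: yes, from the white queen on a7.
King squares — a7: attacked by Nc8; b7: attacked by Pc6; b8: attacked by Qa7.
Black has no legal moves → checkmate.

yes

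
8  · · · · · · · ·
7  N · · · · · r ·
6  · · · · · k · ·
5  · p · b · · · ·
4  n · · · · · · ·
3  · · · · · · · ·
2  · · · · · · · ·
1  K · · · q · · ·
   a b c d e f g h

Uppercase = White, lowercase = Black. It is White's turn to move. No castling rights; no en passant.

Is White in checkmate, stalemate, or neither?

checkmate

White to move; white king on a1.
In check: yes, from the black queen on e1.
King squares — b1: attacked by Qe1; a2: attacked by Bd5; b2: attacked by Na4.
Legal moves for White: none.
In check with no legal moves → checkmate.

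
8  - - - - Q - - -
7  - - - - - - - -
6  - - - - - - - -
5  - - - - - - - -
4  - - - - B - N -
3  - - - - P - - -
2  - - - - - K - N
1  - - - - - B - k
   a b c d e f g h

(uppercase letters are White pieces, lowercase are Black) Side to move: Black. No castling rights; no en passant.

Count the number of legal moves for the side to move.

Black to move; king on h1.
In check: yes, from the white bishop on e4.
Legal moves: none.
Count: 0.

0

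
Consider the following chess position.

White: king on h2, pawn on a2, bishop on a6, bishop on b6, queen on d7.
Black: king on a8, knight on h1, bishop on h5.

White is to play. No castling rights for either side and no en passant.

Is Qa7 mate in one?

yes

After Qa7: black king on a8; in check: yes, from the white queen on a7.
King squares — a7: attacked by Bb6; b7: attacked by Ba6; b8: attacked by Qa7.
Black has no legal moves → checkmate.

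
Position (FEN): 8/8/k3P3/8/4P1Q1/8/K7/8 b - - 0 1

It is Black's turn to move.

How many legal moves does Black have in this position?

5

Black to move; king on a6.
In check: no.
Legal moves: Kb7, Ka7, Kb6, Kb5, Ka5.
Count: 5.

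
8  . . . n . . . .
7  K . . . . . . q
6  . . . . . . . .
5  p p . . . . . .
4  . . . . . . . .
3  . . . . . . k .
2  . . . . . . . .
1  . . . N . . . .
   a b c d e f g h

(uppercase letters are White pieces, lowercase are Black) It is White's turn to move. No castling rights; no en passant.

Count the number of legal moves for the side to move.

White to move; king on a7.
In check: yes, from the black queen on h7.
Legal moves: Kb8, Ka8, Kb6, Ka6.
Count: 4.

4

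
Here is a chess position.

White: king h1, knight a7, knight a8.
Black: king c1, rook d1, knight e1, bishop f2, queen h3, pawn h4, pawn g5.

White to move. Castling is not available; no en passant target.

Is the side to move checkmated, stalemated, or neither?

checkmate

White to move; white king on h1.
In check: yes, from the black queen on h3.
King squares — g1: attacked by Bf2; g2: attacked by Ne1; h2: attacked by Qh3.
Legal moves for White: none.
In check with no legal moves → checkmate.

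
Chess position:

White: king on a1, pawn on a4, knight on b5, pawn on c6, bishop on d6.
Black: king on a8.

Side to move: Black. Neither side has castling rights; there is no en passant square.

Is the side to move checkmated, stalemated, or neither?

stalemate

Black to move; black king on a8.
In check: no.
King squares — a7: attacked by Nb5; b7: attacked by Pc6; b8: attacked by Bd6.
Legal moves for Black: none.
Not in check and no legal moves → stalemate.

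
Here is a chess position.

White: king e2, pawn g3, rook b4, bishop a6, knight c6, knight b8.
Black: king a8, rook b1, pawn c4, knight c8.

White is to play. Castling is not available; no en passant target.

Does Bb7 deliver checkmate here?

yes

After Bb7: black king on a8; in check: yes, from the white bishop on b7.
King squares — a7: attacked by Nc6; b7: attacked by Rb4; b8: attacked by Nc6.
Black has no legal moves → checkmate.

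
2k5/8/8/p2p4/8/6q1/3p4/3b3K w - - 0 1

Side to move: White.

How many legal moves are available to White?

White to move; king on h1.
In check: no.
Legal moves: none.
Count: 0.

0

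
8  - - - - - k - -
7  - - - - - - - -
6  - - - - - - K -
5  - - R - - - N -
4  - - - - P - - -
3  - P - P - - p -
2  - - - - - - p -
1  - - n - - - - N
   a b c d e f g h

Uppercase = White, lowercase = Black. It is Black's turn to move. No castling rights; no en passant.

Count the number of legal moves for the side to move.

Black to move; king on f8.
In check: no.
Legal moves: Kg8, Ke8, Ke7, Nxd3, Nxb3, Ne2, Na2, gxh1=Q, gxh1=R, gxh1=B, gxh1=N, g1=Q, g1=R, g1=B, g1=N.
Count: 15.

15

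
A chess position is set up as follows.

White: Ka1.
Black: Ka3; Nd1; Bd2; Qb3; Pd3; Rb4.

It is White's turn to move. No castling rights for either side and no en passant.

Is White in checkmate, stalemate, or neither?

stalemate

White to move; white king on a1.
In check: no.
King squares — b1: attacked by Qb3; a2: attacked by Ka3; b2: attacked by Nd1.
Legal moves for White: none.
Not in check and no legal moves → stalemate.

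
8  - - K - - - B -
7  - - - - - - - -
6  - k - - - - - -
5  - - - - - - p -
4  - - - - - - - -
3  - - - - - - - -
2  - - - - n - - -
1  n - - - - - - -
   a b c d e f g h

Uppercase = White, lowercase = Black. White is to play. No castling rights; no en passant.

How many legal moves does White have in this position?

10

White to move; king on c8.
In check: no.
Legal moves: Bh7, Bf7, Be6, Bd5, Bc4, Bb3, Ba2, Kd8, Kb8, Kd7.
Count: 10.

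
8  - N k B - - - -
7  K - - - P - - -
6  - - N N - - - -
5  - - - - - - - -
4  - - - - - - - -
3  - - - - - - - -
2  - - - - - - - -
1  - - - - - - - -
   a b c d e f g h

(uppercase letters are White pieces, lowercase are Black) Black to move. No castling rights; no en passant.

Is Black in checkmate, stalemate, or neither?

checkmate

Black to move; black king on c8.
In check: yes, from the white knight on d6.
King squares — b7: attacked by Nd6; c7: attacked by Bd8; d7: attacked by Nb8; b8: attacked by Nc6; d8: attacked by Nc6.
Legal moves for Black: none.
In check with no legal moves → checkmate.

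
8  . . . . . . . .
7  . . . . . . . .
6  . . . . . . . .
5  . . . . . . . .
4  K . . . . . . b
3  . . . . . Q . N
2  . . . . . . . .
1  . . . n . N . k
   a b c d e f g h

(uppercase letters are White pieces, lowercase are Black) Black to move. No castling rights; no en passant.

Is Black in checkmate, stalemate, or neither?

checkmate

Black to move; black king on h1.
In check: yes, from the white queen on f3.
King squares — g1: attacked by Nh3; g2: attacked by Qf3; h2: attacked by Nf1.
Legal moves for Black: none.
In check with no legal moves → checkmate.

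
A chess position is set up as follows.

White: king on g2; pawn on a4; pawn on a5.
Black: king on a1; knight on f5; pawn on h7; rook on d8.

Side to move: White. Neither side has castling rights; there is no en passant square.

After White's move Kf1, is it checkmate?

no

After Kf1: black king on a1; in check: no.
Black is not in check, so this cannot be checkmate.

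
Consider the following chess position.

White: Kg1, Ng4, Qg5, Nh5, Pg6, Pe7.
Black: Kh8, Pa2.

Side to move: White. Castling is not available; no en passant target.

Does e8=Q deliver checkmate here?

After e8=Q: black king on h8; in check: yes, from the white queen on e8.
King squares — g7: attacked by Nh5; h7: attacked by Pg6; g8: attacked by Qe8.
Black has no legal moves → checkmate.

yes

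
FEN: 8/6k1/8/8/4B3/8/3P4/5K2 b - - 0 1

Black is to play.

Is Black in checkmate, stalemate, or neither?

neither

Black to move; black king on g7.
In check: no.
Legal moves for Black: Kh8, Kg8, Kf8, Kf7, Kh6, Kf6.
Black has 6 legal moves and is not in check → neither.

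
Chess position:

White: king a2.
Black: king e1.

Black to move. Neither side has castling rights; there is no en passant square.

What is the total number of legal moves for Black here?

Black to move; king on e1.
In check: no.
Legal moves: Kf2, Ke2, Kd2, Kf1, Kd1.
Count: 5.

5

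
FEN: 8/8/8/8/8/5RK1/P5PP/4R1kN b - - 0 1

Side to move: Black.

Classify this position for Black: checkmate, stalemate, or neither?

Black to move; black king on g1.
In check: yes, from the white rook on e1.
King squares — f1: attacked by Re1; h1: attacked by Re1; f2: attacked by Nh1; g2: attacked by Kg3; h2: attacked by Kg3.
Legal moves for Black: none.
In check with no legal moves → checkmate.

checkmate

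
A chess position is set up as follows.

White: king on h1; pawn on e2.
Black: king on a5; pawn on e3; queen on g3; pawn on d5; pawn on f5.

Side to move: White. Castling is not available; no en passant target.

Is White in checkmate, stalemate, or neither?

stalemate

White to move; white king on h1.
In check: no.
King squares — g1: attacked by Qg3; g2: attacked by Qg3; h2: attacked by Qg3.
Legal moves for White: none.
Not in check and no legal moves → stalemate.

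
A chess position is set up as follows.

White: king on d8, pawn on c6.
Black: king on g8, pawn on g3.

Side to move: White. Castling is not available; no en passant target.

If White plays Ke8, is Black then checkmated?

After Ke8: black king on g8; in check: no.
Black is not in check, so this cannot be checkmate.

no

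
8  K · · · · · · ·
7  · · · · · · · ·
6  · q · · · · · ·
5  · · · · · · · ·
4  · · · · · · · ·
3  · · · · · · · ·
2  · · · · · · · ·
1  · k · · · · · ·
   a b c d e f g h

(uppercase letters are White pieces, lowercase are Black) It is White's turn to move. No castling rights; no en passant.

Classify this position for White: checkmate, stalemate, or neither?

White to move; white king on a8.
In check: no.
King squares — a7: attacked by Qb6; b7: attacked by Qb6; b8: attacked by Qb6.
Legal moves for White: none.
Not in check and no legal moves → stalemate.

stalemate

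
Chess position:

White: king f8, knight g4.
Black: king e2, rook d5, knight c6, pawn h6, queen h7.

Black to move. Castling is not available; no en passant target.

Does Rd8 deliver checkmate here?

After Rd8: white king on f8; in check: yes, from the black rook on d8.
King squares — e7: attacked by Nc6; f7: attacked by Qh7; g7: attacked by Qh7; e8: attacked by Rd8; g8: attacked by Qh7.
White has no legal moves → checkmate.

yes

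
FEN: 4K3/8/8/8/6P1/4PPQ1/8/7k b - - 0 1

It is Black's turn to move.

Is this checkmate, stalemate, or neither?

stalemate

Black to move; black king on h1.
In check: no.
King squares — g1: attacked by Qg3; g2: attacked by Qg3; h2: attacked by Qg3.
Legal moves for Black: none.
Not in check and no legal moves → stalemate.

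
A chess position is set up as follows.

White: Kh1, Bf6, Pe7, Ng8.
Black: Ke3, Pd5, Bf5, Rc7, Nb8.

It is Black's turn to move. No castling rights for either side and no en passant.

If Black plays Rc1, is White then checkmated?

no

After Rc1: white king on h1; in check: yes, from the black rook on c1.
White has 2 legal replies: Kh2, Kg2.
In check but a legal move exists → not checkmate.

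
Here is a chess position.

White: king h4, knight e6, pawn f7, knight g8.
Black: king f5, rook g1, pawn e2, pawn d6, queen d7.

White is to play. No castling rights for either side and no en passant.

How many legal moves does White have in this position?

White to move; king on h4.
In check: no.
Legal moves: Ne7+, Nh6+, Nf6, Nf8, Nd8, Ng7+, Nc7, Ng5, Nc5, Nf4, Nd4+, Kh5, Kh3, f8=Q+, f8=R+, f8=B, f8=N.
Count: 17.

17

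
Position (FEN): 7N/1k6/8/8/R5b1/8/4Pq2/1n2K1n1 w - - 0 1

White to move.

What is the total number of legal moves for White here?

White to move; king on e1.
In check: yes, from the black queen on f2.
Legal moves: Kxf2, Kd1.
Count: 2.

2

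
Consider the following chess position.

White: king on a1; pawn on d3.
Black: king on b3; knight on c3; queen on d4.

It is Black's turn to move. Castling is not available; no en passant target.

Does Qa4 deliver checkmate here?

yes

After Qa4: white king on a1; in check: yes, from the black queen on a4.
King squares — b1: attacked by Nc3; a2: attacked by Kb3; b2: attacked by Kb3.
White has no legal moves → checkmate.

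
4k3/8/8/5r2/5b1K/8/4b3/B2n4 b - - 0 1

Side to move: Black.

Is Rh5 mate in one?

After Rh5: white king on h4; in check: yes, from the black rook on h5.
King squares — g3: attacked by Bf4; h3: attacked by Rh5; g4: attacked by Be2; g5: attacked by Bf4; h5: attacked by Be2.
White has no legal moves → checkmate.

yes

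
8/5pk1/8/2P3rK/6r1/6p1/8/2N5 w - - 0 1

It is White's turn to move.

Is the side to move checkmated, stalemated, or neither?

checkmate

White to move; white king on h5.
In check: yes, from the black rook on g5.
King squares — g4: attacked by Rg5; h4: attacked by Rg4; g5: attacked by Rg4; g6: attacked by Rg5; h6: attacked by Kg7.
Legal moves for White: none.
In check with no legal moves → checkmate.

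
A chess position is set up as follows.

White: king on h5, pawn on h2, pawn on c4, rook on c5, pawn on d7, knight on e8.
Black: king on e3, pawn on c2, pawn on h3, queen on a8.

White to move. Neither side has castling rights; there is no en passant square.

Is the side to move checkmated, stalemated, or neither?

neither

White to move; white king on h5.
In check: no.
Legal moves for White include: Ng7, Nc7, Nf6, Nd6, Kh6, Kg6, Kg5, Kh4, Kg4, Rc8, Rc7, Rc6, Rg5, Rf5, Re5+, Rd5, Rb5, Ra5, ... (list truncated; more exist).
White has legal moves and is not in check → neither.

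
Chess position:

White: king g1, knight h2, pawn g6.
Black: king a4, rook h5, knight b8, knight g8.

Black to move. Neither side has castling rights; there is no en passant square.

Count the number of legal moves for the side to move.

24

Black to move; king on a4.
In check: no.
Legal moves: Ne7, Nh6, Nf6, Nd7, Nc6, Na6, Rh8, Rh7, Rh6, Rg5+, Rf5, Re5, Rd5, Rc5, Rb5, Ra5, Rh4, Rh3, Rxh2, Kb5, Ka5, Kb4, Kb3, Ka3.
Count: 24.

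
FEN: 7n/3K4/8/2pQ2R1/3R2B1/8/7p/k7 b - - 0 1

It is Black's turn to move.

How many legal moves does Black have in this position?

10

Black to move; king on a1.
In check: no.
Legal moves: Nf7, Ng6, Kb2, Kb1, cxd4, c4, h1=Q, h1=R, h1=B, h1=N.
Count: 10.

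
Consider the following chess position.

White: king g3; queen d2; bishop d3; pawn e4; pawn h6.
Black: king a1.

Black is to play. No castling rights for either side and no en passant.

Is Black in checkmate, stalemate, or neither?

stalemate

Black to move; black king on a1.
In check: no.
King squares — b1: attacked by Bd3; a2: attacked by Qd2; b2: attacked by Qd2.
Legal moves for Black: none.
Not in check and no legal moves → stalemate.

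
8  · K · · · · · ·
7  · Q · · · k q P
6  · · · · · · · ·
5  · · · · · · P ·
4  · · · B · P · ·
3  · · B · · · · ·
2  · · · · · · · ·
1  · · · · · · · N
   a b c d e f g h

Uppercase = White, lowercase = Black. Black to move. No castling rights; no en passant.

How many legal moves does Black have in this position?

Black to move; king on f7.
In check: yes, from the white queen on b7.
Legal moves: Kf8, Ke8, Kg6, Ke6.
Count: 4.

4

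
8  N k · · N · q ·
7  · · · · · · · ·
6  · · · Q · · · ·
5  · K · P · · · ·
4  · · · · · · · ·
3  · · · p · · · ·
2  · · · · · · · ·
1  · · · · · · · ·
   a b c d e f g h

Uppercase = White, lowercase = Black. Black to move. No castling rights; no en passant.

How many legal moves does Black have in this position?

4

Black to move; king on b8.
In check: yes, from the white queen on d6.
Legal moves: Kc8, Kxa8, Kb7, Ka7.
Count: 4.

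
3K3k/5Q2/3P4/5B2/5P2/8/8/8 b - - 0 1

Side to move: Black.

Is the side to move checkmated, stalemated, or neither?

stalemate

Black to move; black king on h8.
In check: no.
King squares — g7: attacked by Qf7; h7: attacked by Bf5; g8: attacked by Qf7.
Legal moves for Black: none.
Not in check and no legal moves → stalemate.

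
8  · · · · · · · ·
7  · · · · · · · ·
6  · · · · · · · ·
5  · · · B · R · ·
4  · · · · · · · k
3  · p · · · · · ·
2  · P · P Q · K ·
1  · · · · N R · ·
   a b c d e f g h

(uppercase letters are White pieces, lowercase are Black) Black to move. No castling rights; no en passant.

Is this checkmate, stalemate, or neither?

stalemate

Black to move; black king on h4.
In check: no.
King squares — g3: attacked by Kg2; h3: attacked by Kg2; g4: attacked by Qe2; g5: attacked by Rf5; h5: attacked by Qe2.
Legal moves for Black: none.
Not in check and no legal moves → stalemate.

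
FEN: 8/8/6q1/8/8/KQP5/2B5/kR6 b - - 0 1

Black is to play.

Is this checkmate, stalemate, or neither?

Black to move; black king on a1.
In check: yes, from the white rook on b1.
King squares — b1: attacked by Bc2; a2: attacked by Ka3; b2: attacked by Rb1.
Legal moves for Black: none.
In check with no legal moves → checkmate.

checkmate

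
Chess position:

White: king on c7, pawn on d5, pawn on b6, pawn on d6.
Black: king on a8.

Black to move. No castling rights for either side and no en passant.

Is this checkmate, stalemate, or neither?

Black to move; black king on a8.
In check: no.
King squares — a7: attacked by Pb6; b7: attacked by Kc7; b8: attacked by Kc7.
Legal moves for Black: none.
Not in check and no legal moves → stalemate.

stalemate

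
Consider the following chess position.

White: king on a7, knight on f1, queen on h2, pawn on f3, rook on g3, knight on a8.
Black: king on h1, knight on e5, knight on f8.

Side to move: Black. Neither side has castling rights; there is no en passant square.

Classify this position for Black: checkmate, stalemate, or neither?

checkmate

Black to move; black king on h1.
In check: yes, from the white queen on h2.
King squares — g1: attacked by Qh2; g2: attacked by Qh2; h2: attacked by Nf1.
Legal moves for Black: none.
In check with no legal moves → checkmate.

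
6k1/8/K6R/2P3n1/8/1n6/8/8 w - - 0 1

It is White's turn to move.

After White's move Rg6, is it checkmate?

no

After Rg6: black king on g8; in check: yes, from the white rook on g6.
Black has 4 legal replies: Kh8, Kf8, Kh7, Kf7.
In check but a legal move exists → not checkmate.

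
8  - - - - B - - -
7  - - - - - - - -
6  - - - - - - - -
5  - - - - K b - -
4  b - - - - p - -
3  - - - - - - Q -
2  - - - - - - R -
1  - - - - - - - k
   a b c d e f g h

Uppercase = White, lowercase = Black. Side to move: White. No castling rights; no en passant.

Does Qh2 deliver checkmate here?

yes

After Qh2: black king on h1; in check: yes, from the white queen on h2.
King squares — g1: attacked by Rg2; g2: attacked by Qh2; h2: attacked by Rg2.
Black has no legal moves → checkmate.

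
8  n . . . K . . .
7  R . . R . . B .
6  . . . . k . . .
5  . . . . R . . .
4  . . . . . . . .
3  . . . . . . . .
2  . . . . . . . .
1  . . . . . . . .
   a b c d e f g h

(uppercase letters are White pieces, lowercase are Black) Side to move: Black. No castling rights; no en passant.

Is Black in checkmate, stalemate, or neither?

Black to move; black king on e6.
In check: yes, from the white rook on e5.
King squares — d5: attacked by Re5; e5: attacked by Bg7; f5: attacked by Re5; d6: attacked by Rd7; f6: attacked by Bg7; d7: attacked by Ra7; e7: attacked by Re5; f7: attacked by Rd7.
Legal moves for Black: none.
In check with no legal moves → checkmate.

checkmate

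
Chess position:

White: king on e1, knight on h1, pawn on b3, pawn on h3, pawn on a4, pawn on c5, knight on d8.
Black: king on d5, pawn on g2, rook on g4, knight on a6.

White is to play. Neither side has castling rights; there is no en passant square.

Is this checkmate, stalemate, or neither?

neither

White to move; white king on e1.
In check: no.
Legal moves for White: Nf7, Nb7, Ne6, Nc6, Ng3, Nf2, Kf2, Ke2, Kd2, Kd1, hxg4, c6, a5, h4, b4.
White has 15 legal moves and is not in check → neither.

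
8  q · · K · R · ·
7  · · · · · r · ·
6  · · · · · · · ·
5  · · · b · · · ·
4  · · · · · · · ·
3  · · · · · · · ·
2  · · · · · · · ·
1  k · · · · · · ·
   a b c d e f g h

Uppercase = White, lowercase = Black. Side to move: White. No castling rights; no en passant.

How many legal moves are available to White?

0

White to move; king on d8.
In check: yes, from the black queen on a8.
Legal moves: none.
Count: 0.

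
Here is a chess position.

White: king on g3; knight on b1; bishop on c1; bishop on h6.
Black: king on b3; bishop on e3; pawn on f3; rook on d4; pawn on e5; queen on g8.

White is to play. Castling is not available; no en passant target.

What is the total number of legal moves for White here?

5

White to move; king on g3.
In check: yes, from the black queen on g8.
Legal moves: Kh3, Kxf3, Kh2, Bg7, Bg5.
Count: 5.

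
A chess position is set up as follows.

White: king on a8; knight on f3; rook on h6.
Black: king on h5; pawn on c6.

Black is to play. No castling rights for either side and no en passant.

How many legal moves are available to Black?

Black to move; king on h5.
In check: yes, from the white rook on h6.
Legal moves: Kxh6, Kg4.
Count: 2.

2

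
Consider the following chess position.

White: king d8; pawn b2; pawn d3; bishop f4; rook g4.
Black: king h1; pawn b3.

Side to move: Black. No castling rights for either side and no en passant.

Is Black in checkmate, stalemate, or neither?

Black to move; black king on h1.
In check: no.
King squares — g1: attacked by Rg4; g2: attacked by Rg4; h2: attacked by Bf4.
Legal moves for Black: none.
Not in check and no legal moves → stalemate.

stalemate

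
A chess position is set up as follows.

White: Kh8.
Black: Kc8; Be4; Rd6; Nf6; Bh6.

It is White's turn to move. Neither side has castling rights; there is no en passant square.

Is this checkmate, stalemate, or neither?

stalemate

White to move; white king on h8.
In check: no.
King squares — g7: attacked by Bh6; h7: attacked by Be4; g8: attacked by Nf6.
Legal moves for White: none.
Not in check and no legal moves → stalemate.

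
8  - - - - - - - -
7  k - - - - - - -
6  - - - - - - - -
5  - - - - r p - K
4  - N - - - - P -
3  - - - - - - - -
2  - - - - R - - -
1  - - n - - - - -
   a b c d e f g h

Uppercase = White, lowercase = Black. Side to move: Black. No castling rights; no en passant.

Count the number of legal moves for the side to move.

20

Black to move; king on a7.
In check: no.
Legal moves: Kb8, Ka8, Kb7, Kb6, Re8, Re7, Re6, Rd5, Rc5, Rb5, Ra5, Re4, Re3, Rxe2, Nd3, Nb3, Nxe2, Na2, fxg4+, f4+.
Count: 20.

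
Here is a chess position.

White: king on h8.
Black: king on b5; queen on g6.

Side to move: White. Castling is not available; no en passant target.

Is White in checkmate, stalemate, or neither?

White to move; white king on h8.
In check: no.
King squares — g7: attacked by Qg6; h7: attacked by Qg6; g8: attacked by Qg6.
Legal moves for White: none.
Not in check and no legal moves → stalemate.

stalemate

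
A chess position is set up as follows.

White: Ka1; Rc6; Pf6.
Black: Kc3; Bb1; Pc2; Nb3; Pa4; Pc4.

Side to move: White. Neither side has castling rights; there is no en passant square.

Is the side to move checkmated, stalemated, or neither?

White to move; white king on a1.
In check: yes, from the black knight on b3.
King squares — b1: attacked by Pc2; a2: attacked by Bb1; b2: attacked by Kc3.
Legal moves for White: none.
In check with no legal moves → checkmate.

checkmate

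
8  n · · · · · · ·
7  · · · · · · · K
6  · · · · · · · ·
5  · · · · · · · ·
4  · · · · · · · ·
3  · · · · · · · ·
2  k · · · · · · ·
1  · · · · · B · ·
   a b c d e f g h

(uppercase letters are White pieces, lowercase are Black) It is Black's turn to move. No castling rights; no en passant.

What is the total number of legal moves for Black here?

7

Black to move; king on a2.
In check: no.
Legal moves: Nc7, Nb6, Kb3, Ka3, Kb2, Kb1, Ka1.
Count: 7.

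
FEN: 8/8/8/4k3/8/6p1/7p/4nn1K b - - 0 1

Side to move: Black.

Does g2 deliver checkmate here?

yes

After g2: white king on h1; in check: yes, from the black pawn on g2.
King squares — g1: attacked by Ph2; g2: attacked by Ne1; h2: attacked by Nf1.
White has no legal moves → checkmate.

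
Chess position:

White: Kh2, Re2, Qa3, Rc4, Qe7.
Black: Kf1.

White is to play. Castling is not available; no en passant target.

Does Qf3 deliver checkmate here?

After Qf3: black king on f1; in check: yes, from the white queen on f3.
King squares — e1: attacked by Re2; g1: attacked by Kh2; e2: attacked by Qf3; f2: attacked by Re2; g2: attacked by Re2.
Black has no legal moves → checkmate.

yes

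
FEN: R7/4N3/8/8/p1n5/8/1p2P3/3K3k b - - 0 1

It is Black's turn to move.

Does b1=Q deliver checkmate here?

yes

After b1=Q: white king on d1; in check: yes, from the black queen on b1.
King squares — c1: attacked by Qb1; e1: attacked by Qb1; c2: attacked by Qb1; d2: attacked by Nc4; e2: own pawn.
White has no legal moves → checkmate.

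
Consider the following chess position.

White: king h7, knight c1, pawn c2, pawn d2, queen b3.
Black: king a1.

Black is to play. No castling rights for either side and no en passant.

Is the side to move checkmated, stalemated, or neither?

Black to move; black king on a1.
In check: no.
King squares — b1: attacked by Qb3; a2: attacked by Nc1; b2: attacked by Qb3.
Legal moves for Black: none.
Not in check and no legal moves → stalemate.

stalemate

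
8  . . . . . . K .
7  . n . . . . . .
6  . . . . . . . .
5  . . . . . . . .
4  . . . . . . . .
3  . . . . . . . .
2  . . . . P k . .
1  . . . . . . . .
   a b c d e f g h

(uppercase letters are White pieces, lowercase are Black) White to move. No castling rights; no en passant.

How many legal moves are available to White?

White to move; king on g8.
In check: no.
Legal moves: Kh8, Kf8, Kh7, Kg7, Kf7, e3, e4.
Count: 7.

7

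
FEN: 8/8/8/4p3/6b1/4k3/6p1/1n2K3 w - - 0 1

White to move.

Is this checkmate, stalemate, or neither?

White to move; white king on e1.
In check: no.
King squares — d1: attacked by Bg4; f1: attacked by Pg2; d2: attacked by Nb1; e2: attacked by Ke3; f2: attacked by Ke3.
Legal moves for White: none.
Not in check and no legal moves → stalemate.

stalemate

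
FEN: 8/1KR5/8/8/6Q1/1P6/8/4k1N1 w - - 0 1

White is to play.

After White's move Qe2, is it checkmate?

After Qe2: black king on e1; in check: yes, from the white queen on e2.
King squares — d1: attacked by Qe2; f1: attacked by Qe2; d2: attacked by Qe2; e2: attacked by Ng1; f2: attacked by Qe2.
Black has no legal moves → checkmate.

yes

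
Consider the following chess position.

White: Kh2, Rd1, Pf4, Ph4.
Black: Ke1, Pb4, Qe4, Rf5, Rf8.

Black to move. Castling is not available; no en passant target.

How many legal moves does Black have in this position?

3

Black to move; king on e1.
In check: yes, from the white rook on d1.
Legal moves: Kf2, Ke2, Kxd1.
Count: 3.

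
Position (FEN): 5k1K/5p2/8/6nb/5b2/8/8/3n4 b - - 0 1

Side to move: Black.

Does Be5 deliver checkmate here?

yes

After Be5: white king on h8; in check: yes, from the black bishop on e5.
King squares — g7: attacked by Be5; h7: attacked by Ng5; g8: attacked by Kf8.
White has no legal moves → checkmate.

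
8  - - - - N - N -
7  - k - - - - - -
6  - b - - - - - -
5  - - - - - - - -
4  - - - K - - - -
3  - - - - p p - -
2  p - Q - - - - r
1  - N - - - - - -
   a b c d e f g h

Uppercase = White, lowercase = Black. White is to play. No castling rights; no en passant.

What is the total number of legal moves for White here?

White to move; king on d4.
In check: yes, from the black bishop on b6.
Legal moves: Ke5, Kd5, Ke4, Kc4, Kd3, Kc3, Qc5.
Count: 7.

7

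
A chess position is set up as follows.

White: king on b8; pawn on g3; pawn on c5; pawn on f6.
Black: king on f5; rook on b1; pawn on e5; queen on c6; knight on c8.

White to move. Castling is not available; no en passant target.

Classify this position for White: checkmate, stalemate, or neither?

checkmate

White to move; white king on b8.
In check: yes, from the black rook on b1.
King squares — a7: attacked by Nc8; b7: attacked by Rb1; c7: attacked by Qc6; a8: attacked by Qc6; c8: attacked by Qc6.
Legal moves for White: none.
In check with no legal moves → checkmate.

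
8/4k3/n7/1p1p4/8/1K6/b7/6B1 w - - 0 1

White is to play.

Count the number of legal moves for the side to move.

White to move; king on b3.
In check: yes, from the black bishop on a2.
Legal moves: Kc3, Ka3, Kc2, Kb2, Kxa2.
Count: 5.

5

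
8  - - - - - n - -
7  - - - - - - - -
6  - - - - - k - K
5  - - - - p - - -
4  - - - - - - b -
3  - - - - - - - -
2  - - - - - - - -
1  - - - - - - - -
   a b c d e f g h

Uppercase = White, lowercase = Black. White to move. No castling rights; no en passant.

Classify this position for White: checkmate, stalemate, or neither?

stalemate

White to move; white king on h6.
In check: no.
King squares — g5: attacked by Kf6; h5: attacked by Bg4; g6: attacked by Kf6; g7: attacked by Kf6; h7: attacked by Nf8.
Legal moves for White: none.
Not in check and no legal moves → stalemate.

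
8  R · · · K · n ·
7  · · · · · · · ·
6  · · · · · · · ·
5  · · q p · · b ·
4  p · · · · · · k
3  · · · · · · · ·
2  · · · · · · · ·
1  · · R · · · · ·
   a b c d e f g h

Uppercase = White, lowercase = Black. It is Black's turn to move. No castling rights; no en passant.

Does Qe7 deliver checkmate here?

yes

After Qe7: white king on e8; in check: yes, from the black queen on e7.
King squares — d7: attacked by Qe7; e7: attacked by Bg5; f7: attacked by Qe7; d8: attacked by Qe7; f8: attacked by Qe7.
White has no legal moves → checkmate.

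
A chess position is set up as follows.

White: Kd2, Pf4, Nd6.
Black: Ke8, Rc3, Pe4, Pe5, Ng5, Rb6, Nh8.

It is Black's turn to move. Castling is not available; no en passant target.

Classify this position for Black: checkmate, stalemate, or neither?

neither

Black to move; black king on e8.
In check: yes, from the white knight on d6.
Legal moves for Black: Kf8, Kd8, Ke7, Kd7, Rxd6+.
Black is in check but has 5 legal moves → neither.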